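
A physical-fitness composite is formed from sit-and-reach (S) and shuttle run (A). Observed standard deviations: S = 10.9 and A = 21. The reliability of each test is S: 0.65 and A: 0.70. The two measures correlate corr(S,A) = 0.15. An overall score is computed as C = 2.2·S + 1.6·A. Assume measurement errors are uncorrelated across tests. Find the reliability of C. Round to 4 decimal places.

0.7225

Var(C) = 2.2²·10.9² + 1.6²·21² + 2·[3.52·10.9·21·0.15] = 1704 + 241.718 = 1945.72.
Under uncorrelated errors the observed covariances equal the true-score covariances, so only the own-variance terms attenuate.
True-score variance = [2.2²·10.9²·0.65 + 1.6²·21²·0.70] + 241.718 = 1164.05 + 241.718 = 1405.77.
Reliability = 1405.77 / 1945.72 = 0.7225.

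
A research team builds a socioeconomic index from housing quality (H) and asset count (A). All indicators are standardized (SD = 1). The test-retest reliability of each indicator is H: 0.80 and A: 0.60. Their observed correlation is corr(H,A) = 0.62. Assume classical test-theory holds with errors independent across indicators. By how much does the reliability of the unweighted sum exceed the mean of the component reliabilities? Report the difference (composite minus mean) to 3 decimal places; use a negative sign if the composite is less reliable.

0.115

Var(sum) = 2 + 1.24 = 3.24; true-score variance = 1.4 + 1.24 = 2.64; composite reliability = 0.8148.
Mean component reliability = 0.7000.
Difference = 0.8148 − 0.7000 = 0.115.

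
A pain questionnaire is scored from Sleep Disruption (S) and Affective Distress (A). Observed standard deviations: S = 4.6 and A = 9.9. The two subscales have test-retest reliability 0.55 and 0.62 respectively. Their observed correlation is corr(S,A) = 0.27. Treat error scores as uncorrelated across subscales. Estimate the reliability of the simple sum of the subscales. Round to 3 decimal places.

0.675

Var(S+A) = 4.6² + 9.9² + 2·[4.6·9.9·0.27] = 119.17 + 24.5916 = 143.762.
Under uncorrelated errors the observed covariances equal the true-score covariances, so only the own-variance terms attenuate.
True-score variance = [4.6²·0.55 + 9.9²·0.62] + 24.5916 = 72.4042 + 24.5916 = 96.9958.
Reliability = 96.9958 / 143.762 = 0.675.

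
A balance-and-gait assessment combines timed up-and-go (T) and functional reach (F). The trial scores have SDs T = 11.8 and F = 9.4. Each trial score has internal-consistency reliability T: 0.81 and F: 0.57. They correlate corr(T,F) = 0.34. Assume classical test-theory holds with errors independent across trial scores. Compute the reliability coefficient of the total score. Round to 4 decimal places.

Var(T+F) = 11.8² + 9.4² + 2·[11.8·9.4·0.34] = 227.6 + 75.4256 = 303.026.
With uncorrelated errors the cross-covariances are all true-score covariance, so they carry over unchanged; only the diagonal terms shrink to ρᵢσᵢ².
True-score variance = [11.8²·0.81 + 9.4²·0.57] + 75.4256 = 163.15 + 75.4256 = 238.575.
Reliability = 238.575 / 303.026 = 0.7873.

0.7873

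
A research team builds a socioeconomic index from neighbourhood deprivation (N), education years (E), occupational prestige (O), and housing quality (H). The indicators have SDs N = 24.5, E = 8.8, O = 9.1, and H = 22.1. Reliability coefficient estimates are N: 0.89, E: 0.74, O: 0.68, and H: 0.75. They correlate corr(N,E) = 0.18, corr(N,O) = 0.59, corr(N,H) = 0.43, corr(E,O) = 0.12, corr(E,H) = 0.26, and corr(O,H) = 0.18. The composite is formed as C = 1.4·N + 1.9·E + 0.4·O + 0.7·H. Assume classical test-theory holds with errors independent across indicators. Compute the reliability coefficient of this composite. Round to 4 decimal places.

0.9010

Var(C) = 1.4²·24.5² + 1.9²·8.8² + 0.4²·9.1² + 0.7²·22.1² + 2·[2.66·24.5·8.8·0.18 + 0.56·24.5·9.1·0.59 + 0.98·24.5·22.1·0.43 + 0.76·8.8·9.1·0.12 + 1.33·8.8·22.1·0.26 + 0.28·9.1·22.1·0.18] = 1708.62 + 979.499 = 2688.12.
Under uncorrelated errors the observed covariances equal the true-score covariances, so only the own-variance terms attenuate.
True-score variance = [1.4²·24.5²·0.89 + 1.9²·8.8²·0.74 + 0.4²·9.1²·0.68 + 0.7²·22.1²·0.75] + 979.499 = 1442.45 + 979.499 = 2421.95.
Reliability = 2421.95 / 2688.12 = 0.9010.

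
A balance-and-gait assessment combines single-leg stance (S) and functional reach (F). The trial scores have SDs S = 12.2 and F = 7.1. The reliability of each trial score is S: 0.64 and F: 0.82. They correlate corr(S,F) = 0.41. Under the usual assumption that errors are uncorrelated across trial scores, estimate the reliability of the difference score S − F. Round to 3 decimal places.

0.511

Var(S−F) = 12.2² + 7.1² − 2·12.2·7.1·0.41 = 199.25 − 71.0284 = 128.222.
Because errors are independent across components, Cov(Tᵢ,Tⱼ) = Cov(Xᵢ,Xⱼ); the off-diagonal part of the true-score variance is the same as above.
True-score variance = [12.2²·0.64 + 7.1²·0.82] − 71.0284 = 136.594 − 71.0284 = 65.5654.
Reliability = 65.5654 / 128.222 = 0.511.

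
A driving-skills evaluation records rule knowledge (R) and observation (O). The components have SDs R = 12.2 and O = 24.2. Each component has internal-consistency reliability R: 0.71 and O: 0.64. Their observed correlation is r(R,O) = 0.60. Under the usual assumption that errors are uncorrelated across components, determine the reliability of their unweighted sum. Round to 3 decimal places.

Var(R+O) = 12.2² + 24.2² + 2·[12.2·24.2·0.60] = 734.48 + 354.288 = 1088.77.
Because errors are independent across components, Cov(Tᵢ,Tⱼ) = Cov(Xᵢ,Xⱼ); the off-diagonal part of the true-score variance is the same as above.
True-score variance = [12.2²·0.71 + 24.2²·0.64] + 354.288 = 480.486 + 354.288 = 834.774.
Reliability = 834.774 / 1088.77 = 0.767.

0.767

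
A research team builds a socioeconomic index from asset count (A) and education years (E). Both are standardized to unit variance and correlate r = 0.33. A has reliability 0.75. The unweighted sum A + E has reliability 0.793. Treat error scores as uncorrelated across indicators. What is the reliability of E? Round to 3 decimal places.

Var(A+E) = 2 + 2·0.33 = 2.660.
True-score variance = ρ_A + ρ_E + 2·0.33, so 0.793 = (0.75 + ρ_E + 0.66) / 2.660.
ρ_E = 0.793·2.660 − 0.75 − 0.66 = 0.699.

0.699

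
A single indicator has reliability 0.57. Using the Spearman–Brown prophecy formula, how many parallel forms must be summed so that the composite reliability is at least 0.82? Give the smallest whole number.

4

k ≥ ρ*(1−ρ₁)/(ρ₁(1−ρ*)) = 0.82·0.43 / (0.57·0.18) = 3.437.
Smallest integer k = 4.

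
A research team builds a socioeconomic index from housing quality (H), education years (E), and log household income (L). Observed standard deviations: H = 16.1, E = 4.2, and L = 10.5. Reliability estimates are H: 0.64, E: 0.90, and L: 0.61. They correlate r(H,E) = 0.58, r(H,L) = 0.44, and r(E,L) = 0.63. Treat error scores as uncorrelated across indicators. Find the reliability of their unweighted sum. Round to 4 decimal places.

0.7939

Var(H+E+L) = 16.1² + 4.2² + 10.5² + 2·[16.1·4.2·0.58 + 16.1·10.5·0.44 + 4.2·10.5·0.63] = 387.1 + 282.769 = 669.869.
With uncorrelated errors the cross-covariances are all true-score covariance, so they carry over unchanged; only the diagonal terms shrink to ρᵢσᵢ².
True-score variance = [16.1²·0.64 + 4.2²·0.90 + 10.5²·0.61] + 282.769 = 249.023 + 282.769 = 531.792.
Reliability = 531.792 / 669.869 = 0.7939.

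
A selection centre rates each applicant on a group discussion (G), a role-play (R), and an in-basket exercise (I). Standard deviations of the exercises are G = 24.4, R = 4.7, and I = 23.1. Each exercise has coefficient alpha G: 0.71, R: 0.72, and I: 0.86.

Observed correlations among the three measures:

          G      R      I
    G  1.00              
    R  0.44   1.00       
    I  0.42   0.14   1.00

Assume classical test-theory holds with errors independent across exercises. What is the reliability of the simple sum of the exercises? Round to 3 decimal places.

Var(G+R+I) = 24.4² + 4.7² + 23.1² + 2·[24.4·4.7·0.44 + 24.4·23.1·0.42 + 4.7·23.1·0.14] = 1151.06 + 604.776 = 1755.84.
Under uncorrelated errors the observed covariances equal the true-score covariances, so only the own-variance terms attenuate.
True-score variance = [24.4²·0.71 + 4.7²·0.72 + 23.1²·0.86] + 604.776 = 897.515 + 604.776 = 1502.29.
Reliability = 1502.29 / 1755.84 = 0.856.

0.856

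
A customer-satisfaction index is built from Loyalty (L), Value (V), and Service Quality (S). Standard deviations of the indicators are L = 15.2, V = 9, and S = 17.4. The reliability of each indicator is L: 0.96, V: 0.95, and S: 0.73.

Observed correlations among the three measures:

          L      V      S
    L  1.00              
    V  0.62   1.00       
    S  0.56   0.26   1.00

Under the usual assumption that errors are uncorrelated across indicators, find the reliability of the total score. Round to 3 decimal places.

Var(L+V+S) = 15.2² + 9² + 17.4² + 2·[15.2·9·0.62 + 15.2·17.4·0.56 + 9·17.4·0.26] = 614.8 + 547.282 = 1162.08.
Under uncorrelated errors the observed covariances equal the true-score covariances, so only the own-variance terms attenuate.
True-score variance = [15.2²·0.96 + 9²·0.95 + 17.4²·0.73] + 547.282 = 519.763 + 547.282 = 1067.04.
Reliability = 1067.04 / 1162.08 = 0.918.

0.918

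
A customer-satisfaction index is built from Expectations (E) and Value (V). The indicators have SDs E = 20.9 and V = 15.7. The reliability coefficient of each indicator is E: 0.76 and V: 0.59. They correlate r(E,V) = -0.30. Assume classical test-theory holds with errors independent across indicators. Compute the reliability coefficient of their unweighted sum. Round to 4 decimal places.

Var(E+V) = 20.9² + 15.7² + 2·[20.9·15.7·(-0.30)] = 683.3 − 196.878 = 486.422.
Under uncorrelated errors the observed covariances equal the true-score covariances, so only the own-variance terms attenuate.
True-score variance = [20.9²·0.76 + 15.7²·0.59] − 196.878 = 477.405 − 196.878 = 280.527.
Reliability = 280.527 / 486.422 = 0.5767.

0.5767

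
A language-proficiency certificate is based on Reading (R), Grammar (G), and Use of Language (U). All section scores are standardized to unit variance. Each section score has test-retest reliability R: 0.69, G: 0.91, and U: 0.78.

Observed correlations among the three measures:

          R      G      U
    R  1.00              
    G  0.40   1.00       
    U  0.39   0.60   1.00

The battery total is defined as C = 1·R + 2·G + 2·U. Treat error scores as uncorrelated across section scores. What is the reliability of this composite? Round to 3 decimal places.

Var(C) = 1 + 2² + 2² + 2·[2·0.40 + 2·0.39 + 4·0.60] = 9 + 7.96 = 16.96.
With uncorrelated errors the cross-covariances are all true-score covariance, so they carry over unchanged; only the diagonal terms shrink to ρᵢσᵢ².
True-score variance = [0.69 + 2²·0.91 + 2²·0.78] + 7.96 = 7.45 + 7.96 = 15.41.
Reliability = 15.41 / 16.96 = 0.909.

0.909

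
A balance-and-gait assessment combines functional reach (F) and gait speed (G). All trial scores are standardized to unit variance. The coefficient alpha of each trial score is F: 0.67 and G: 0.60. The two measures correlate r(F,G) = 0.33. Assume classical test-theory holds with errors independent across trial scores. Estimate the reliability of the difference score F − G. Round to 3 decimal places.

0.455

Var(F−G) = 1 + 1 − 2·0.33 = 2 − 0.66 = 1.34.
With uncorrelated errors the cross-covariances are all true-score covariance, so they carry over unchanged; only the diagonal terms shrink to ρᵢσᵢ².
True-score variance = [0.67 + 0.60] − 0.66 = 1.27 − 0.66 = 0.61.
Reliability = 0.61 / 1.34 = 0.455.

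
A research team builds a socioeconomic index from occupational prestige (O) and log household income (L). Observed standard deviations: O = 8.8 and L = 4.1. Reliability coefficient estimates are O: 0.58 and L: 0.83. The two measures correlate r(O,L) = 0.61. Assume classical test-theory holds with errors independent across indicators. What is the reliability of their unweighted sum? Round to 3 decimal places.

Var(O+L) = 8.8² + 4.1² + 2·[8.8·4.1·0.61] = 94.25 + 44.0176 = 138.268.
With uncorrelated errors the cross-covariances are all true-score covariance, so they carry over unchanged; only the diagonal terms shrink to ρᵢσᵢ².
True-score variance = [8.8²·0.58 + 4.1²·0.83] + 44.0176 = 58.8675 + 44.0176 = 102.885.
Reliability = 102.885 / 138.268 = 0.744.

0.744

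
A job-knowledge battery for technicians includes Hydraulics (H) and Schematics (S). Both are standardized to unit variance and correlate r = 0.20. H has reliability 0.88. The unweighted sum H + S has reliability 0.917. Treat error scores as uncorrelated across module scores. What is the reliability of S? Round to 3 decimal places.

0.921

Var(H+S) = 2 + 2·0.20 = 2.400.
True-score variance = ρ_H + ρ_S + 2·0.20, so 0.917 = (0.88 + ρ_S + 0.40) / 2.400.
ρ_S = 0.917·2.400 − 0.88 − 0.40 = 0.921.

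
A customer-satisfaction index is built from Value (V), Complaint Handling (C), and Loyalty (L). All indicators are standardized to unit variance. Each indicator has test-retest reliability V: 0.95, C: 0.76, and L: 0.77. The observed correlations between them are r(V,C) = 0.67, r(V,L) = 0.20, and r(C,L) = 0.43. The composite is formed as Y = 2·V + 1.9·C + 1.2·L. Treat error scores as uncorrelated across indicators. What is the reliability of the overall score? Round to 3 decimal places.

Var(Y) = 2² + 1.9² + 1.2² + 2·[3.8·0.67 + 2.4·0.20 + 2.28·0.43] = 9.05 + 8.0128 = 17.0628.
Because errors are independent across components, Cov(Tᵢ,Tⱼ) = Cov(Xᵢ,Xⱼ); the off-diagonal part of the true-score variance is the same as above.
True-score variance = [2²·0.95 + 1.9²·0.76 + 1.2²·0.77] + 8.0128 = 7.6524 + 8.0128 = 15.6652.
Reliability = 15.6652 / 17.0628 = 0.918.

0.918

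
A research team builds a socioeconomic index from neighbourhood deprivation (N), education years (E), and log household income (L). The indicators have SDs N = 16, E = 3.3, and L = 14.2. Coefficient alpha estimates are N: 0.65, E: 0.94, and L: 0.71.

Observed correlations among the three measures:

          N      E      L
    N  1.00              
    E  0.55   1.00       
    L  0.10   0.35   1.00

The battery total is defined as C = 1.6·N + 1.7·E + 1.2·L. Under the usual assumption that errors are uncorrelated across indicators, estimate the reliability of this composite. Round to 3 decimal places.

0.755

Var(C) = 1.6²·16² + 1.7²·3.3² + 1.2²·14.2² + 2·[2.72·16·3.3·0.55 + 1.92·16·14.2·0.10 + 2.04·3.3·14.2·0.35] = 977.194 + 312.138 = 1289.33.
Because errors are independent across components, Cov(Tᵢ,Tⱼ) = Cov(Xᵢ,Xⱼ); the off-diagonal part of the true-score variance is the same as above.
True-score variance = [1.6²·16²·0.65 + 1.7²·3.3²·0.94 + 1.2²·14.2²·0.71] + 312.138 = 661.725 + 312.138 = 973.863.
Reliability = 973.863 / 1289.33 = 0.755.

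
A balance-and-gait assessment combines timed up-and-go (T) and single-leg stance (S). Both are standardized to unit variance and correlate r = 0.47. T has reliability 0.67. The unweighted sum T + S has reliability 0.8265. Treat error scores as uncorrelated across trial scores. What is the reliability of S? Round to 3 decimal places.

0.820

Var(T+S) = 2 + 2·0.47 = 2.940.
True-score variance = ρ_T + ρ_S + 2·0.47, so 0.8265 = (0.67 + ρ_S + 0.94) / 2.940.
ρ_S = 0.8265·2.940 − 0.67 − 0.94 = 0.820.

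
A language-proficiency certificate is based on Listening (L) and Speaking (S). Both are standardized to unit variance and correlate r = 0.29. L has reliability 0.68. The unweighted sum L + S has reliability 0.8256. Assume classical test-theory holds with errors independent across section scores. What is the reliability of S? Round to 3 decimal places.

Var(L+S) = 2 + 2·0.29 = 2.580.
True-score variance = ρ_L + ρ_S + 2·0.29, so 0.8256 = (0.68 + ρ_S + 0.58) / 2.580.
ρ_S = 0.8256·2.580 − 0.68 − 0.58 = 0.870.

0.870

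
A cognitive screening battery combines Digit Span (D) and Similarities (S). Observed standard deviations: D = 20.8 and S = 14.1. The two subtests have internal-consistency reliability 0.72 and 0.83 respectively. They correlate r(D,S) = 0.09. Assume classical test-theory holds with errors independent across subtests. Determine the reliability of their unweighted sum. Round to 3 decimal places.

0.774

Var(D+S) = 20.8² + 14.1² + 2·[20.8·14.1·0.09] = 631.45 + 52.7904 = 684.24.
Because errors are independent across components, Cov(Tᵢ,Tⱼ) = Cov(Xᵢ,Xⱼ); the off-diagonal part of the true-score variance is the same as above.
True-score variance = [20.8²·0.72 + 14.1²·0.83] + 52.7904 = 476.513 + 52.7904 = 529.303.
Reliability = 529.303 / 684.24 = 0.774.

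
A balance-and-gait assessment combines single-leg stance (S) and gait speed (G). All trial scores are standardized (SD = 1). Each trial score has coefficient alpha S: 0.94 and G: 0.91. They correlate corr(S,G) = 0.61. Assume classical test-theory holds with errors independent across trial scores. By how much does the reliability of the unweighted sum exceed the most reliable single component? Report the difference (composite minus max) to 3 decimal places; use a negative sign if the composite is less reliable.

0.013

Var(sum) = 2 + 1.22 = 3.22; true-score variance = 1.85 + 1.22 = 3.07; composite reliability = 0.9534.
Max component reliability = 0.9400.
Difference = 0.9534 − 0.9400 = 0.013.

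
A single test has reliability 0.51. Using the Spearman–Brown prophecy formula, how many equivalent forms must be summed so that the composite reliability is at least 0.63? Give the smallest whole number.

2

k ≥ ρ*(1−ρ₁)/(ρ₁(1−ρ*)) = 0.63·0.49 / (0.51·0.37) = 1.636.
Smallest integer k = 2.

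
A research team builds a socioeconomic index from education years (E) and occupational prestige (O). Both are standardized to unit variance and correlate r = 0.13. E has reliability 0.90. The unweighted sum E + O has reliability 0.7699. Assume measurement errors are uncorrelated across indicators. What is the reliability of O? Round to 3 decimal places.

Var(E+O) = 2 + 2·0.13 = 2.260.
True-score variance = ρ_E + ρ_O + 2·0.13, so 0.7699 = (0.90 + ρ_O + 0.26) / 2.260.
ρ_O = 0.7699·2.260 − 0.90 − 0.26 = 0.580.

0.580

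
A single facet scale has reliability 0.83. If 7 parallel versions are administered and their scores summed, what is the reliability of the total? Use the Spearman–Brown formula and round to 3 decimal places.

ρ_k = kρ / (1 + (k−1)ρ) = 7·0.83 / (1 + 6·0.83) = 5.810 / 5.980 = 0.972.

0.972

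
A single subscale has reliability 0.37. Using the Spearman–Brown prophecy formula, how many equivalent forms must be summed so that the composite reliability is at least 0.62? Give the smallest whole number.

k ≥ ρ*(1−ρ₁)/(ρ₁(1−ρ*)) = 0.62·0.63 / (0.37·0.38) = 2.778.
Smallest integer k = 3.

3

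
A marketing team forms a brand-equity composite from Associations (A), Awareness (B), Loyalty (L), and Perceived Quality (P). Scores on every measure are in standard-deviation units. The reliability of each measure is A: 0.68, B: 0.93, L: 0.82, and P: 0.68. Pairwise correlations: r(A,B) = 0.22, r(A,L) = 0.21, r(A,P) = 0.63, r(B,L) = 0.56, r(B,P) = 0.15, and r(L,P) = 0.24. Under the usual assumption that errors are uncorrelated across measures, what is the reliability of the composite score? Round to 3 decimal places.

0.889

Var(A+B+L+P) = 4 + 2·[0.22 + 0.21 + 0.63 + 0.56 + 0.15 + 0.24] = 4 + 4.02 = 8.02.
Because errors are independent across components, Cov(Tᵢ,Tⱼ) = Cov(Xᵢ,Xⱼ); the off-diagonal part of the true-score variance is the same as above.
True-score variance = [0.68 + 0.93 + 0.82 + 0.68] + 4.02 = 3.11 + 4.02 = 7.13.
Reliability = 7.13 / 8.02 = 0.889.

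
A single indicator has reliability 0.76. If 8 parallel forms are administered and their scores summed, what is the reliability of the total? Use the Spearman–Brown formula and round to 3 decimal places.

0.962

ρ_k = kρ / (1 + (k−1)ρ) = 8·0.76 / (1 + 7·0.76) = 6.080 / 6.320 = 0.962.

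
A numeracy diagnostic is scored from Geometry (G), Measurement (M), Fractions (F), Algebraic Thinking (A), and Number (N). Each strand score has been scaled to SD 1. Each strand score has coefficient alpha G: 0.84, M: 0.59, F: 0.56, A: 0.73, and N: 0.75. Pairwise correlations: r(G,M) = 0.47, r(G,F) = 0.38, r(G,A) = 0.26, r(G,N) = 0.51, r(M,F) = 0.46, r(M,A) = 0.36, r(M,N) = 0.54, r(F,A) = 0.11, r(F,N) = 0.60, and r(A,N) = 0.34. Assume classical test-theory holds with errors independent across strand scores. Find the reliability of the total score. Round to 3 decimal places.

0.883

Var(G+M+F+A+N) = 5 + 2·[0.47 + 0.38 + 0.26 + 0.51 + 0.46 + 0.36 + 0.54 + 0.11 + 0.60 + 0.34] = 5 + 8.06 = 13.06.
With uncorrelated errors the cross-covariances are all true-score covariance, so they carry over unchanged; only the diagonal terms shrink to ρᵢσᵢ².
True-score variance = [0.84 + 0.59 + 0.56 + 0.73 + 0.75] + 8.06 = 3.47 + 8.06 = 11.53.
Reliability = 11.53 / 13.06 = 0.883.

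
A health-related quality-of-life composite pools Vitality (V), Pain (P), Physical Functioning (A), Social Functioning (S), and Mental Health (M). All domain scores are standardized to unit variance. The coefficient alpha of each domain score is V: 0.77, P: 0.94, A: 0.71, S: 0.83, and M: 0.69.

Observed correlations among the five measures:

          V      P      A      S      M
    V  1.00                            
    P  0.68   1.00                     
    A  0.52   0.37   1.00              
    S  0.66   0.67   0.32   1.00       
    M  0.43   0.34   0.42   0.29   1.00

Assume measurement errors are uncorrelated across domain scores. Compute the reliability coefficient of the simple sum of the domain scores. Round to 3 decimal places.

Var(V+P+A+S+M) = 5 + 2·[0.68 + 0.52 + 0.66 + 0.43 + 0.37 + 0.67 + 0.34 + 0.32 + 0.42 + 0.29] = 5 + 9.4 = 14.4.
With uncorrelated errors the cross-covariances are all true-score covariance, so they carry over unchanged; only the diagonal terms shrink to ρᵢσᵢ².
True-score variance = [0.77 + 0.94 + 0.71 + 0.83 + 0.69] + 9.4 = 3.94 + 9.4 = 13.34.
Reliability = 13.34 / 14.4 = 0.926.

0.926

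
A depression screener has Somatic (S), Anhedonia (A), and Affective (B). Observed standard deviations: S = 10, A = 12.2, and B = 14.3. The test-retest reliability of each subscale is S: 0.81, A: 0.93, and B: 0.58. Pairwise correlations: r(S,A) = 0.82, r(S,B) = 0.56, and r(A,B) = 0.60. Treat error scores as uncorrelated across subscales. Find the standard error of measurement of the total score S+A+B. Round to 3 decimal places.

Var(total) = 453.33 + 569.592 = 1022.92.
True-score variance = 338.025 + 569.592 = 907.617, so reliability = 0.8873.
Error variance = 1022.92 − 907.617 = 115.305; SEM = √115.305 = 10.738.

10.738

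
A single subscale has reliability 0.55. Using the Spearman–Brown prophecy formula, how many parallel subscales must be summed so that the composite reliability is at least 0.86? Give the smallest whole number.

k ≥ ρ*(1−ρ₁)/(ρ₁(1−ρ*)) = 0.86·0.45 / (0.55·0.14) = 5.026.
Smallest integer k = 6.

6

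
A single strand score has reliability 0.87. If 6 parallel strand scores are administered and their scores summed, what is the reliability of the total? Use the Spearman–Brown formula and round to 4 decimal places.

0.9757

ρ_k = kρ / (1 + (k−1)ρ) = 6·0.87 / (1 + 5·0.87) = 5.220 / 5.350 = 0.9757.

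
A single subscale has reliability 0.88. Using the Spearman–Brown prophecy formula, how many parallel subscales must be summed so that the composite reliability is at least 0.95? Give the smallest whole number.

k ≥ ρ*(1−ρ₁)/(ρ₁(1−ρ*)) = 0.95·0.12 / (0.88·0.05) = 2.591.
Smallest integer k = 3.

3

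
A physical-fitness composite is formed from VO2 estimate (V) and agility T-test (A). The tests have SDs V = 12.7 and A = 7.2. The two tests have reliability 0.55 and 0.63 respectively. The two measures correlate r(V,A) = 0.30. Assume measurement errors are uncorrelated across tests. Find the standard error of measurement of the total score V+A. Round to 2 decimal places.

9.58

Var(total) = 213.13 + 54.864 = 267.994.
True-score variance = 121.369 + 54.864 = 176.233, so reliability = 0.6576.
Error variance = 267.994 − 176.233 = 91.7613; SEM = √91.7613 = 9.58.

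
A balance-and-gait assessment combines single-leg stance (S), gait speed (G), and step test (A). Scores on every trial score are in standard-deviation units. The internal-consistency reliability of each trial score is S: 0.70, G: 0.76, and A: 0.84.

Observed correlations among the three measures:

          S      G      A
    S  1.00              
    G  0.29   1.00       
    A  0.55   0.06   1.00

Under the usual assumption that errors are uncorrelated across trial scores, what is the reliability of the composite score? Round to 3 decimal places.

Var(S+G+A) = 3 + 2·[0.29 + 0.55 + 0.06] = 3 + 1.8 = 4.8.
With uncorrelated errors the cross-covariances are all true-score covariance, so they carry over unchanged; only the diagonal terms shrink to ρᵢσᵢ².
True-score variance = [0.70 + 0.76 + 0.84] + 1.8 = 2.3 + 1.8 = 4.1.
Reliability = 4.1 / 4.8 = 0.854.

0.854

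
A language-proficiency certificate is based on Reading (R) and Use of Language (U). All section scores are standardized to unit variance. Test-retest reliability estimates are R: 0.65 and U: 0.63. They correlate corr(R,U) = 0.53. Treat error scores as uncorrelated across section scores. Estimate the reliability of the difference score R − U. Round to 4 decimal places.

0.2340

Var(R−U) = 1 + 1 − 2·0.53 = 2 − 1.06 = 0.94.
Under uncorrelated errors the observed covariances equal the true-score covariances, so only the own-variance terms attenuate.
True-score variance = [0.65 + 0.63] − 1.06 = 1.28 − 1.06 = 0.22.
Reliability = 0.22 / 0.94 = 0.2340.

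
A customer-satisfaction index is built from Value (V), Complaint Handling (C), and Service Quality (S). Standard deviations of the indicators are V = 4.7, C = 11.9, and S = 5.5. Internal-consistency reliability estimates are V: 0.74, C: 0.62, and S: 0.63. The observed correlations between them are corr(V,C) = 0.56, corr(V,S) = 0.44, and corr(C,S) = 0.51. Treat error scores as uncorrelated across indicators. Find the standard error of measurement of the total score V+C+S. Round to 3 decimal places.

Var(total) = 193.95 + 152.149 = 346.099.
True-score variance = 123.202 + 152.149 = 275.351, so reliability = 0.7956.
Error variance = 346.099 − 275.351 = 70.7477; SEM = √70.7477 = 8.411.

8.411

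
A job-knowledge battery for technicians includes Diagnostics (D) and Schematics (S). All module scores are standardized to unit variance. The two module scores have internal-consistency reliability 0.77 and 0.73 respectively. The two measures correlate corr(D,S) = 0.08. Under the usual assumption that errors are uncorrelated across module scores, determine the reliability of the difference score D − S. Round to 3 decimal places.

Var(D−S) = 1 + 1 − 2·0.08 = 2 − 0.16 = 1.84.
With uncorrelated errors the cross-covariances are all true-score covariance, so they carry over unchanged; only the diagonal terms shrink to ρᵢσᵢ².
True-score variance = [0.77 + 0.73] − 0.16 = 1.5 − 0.16 = 1.34.
Reliability = 1.34 / 1.84 = 0.728.

0.728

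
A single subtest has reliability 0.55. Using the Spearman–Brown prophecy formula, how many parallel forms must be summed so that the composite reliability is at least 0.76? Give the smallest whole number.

k ≥ ρ*(1−ρ₁)/(ρ₁(1−ρ*)) = 0.76·0.45 / (0.55·0.24) = 2.591.
Smallest integer k = 3.

3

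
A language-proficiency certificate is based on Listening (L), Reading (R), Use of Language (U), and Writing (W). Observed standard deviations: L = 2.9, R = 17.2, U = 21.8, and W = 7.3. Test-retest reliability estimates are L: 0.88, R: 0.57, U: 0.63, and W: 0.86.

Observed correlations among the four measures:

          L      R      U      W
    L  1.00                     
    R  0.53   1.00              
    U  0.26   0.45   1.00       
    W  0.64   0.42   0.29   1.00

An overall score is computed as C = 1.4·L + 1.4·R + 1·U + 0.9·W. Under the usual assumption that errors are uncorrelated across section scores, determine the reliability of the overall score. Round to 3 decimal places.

Var(C) = 1.4²·2.9² + 1.4²·17.2² + 21.8² + 0.9²·7.3² + 2·[1.96·2.9·17.2·0.53 + 1.4·2.9·21.8·0.26 + 1.26·2.9·7.3·0.64 + 1.4·17.2·21.8·0.45 + 1.26·17.2·7.3·0.42 + 0.9·21.8·7.3·0.29] = 1114.73 + 872.211 = 1986.95.
Because errors are independent across components, Cov(Tᵢ,Tⱼ) = Cov(Xᵢ,Xⱼ); the off-diagonal part of the true-score variance is the same as above.
True-score variance = [1.4²·2.9²·0.88 + 1.4²·17.2²·0.57 + 21.8²·0.63 + 0.9²·7.3²·0.86] + 872.211 = 681.541 + 872.211 = 1553.75.
Reliability = 1553.75 / 1986.95 = 0.782.

0.782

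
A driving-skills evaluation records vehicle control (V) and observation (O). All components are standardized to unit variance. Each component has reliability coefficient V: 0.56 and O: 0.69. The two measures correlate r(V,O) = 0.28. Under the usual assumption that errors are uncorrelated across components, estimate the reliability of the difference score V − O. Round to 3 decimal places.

Var(V−O) = 1 + 1 − 2·0.28 = 2 − 0.56 = 1.44.
Under uncorrelated errors the observed covariances equal the true-score covariances, so only the own-variance terms attenuate.
True-score variance = [0.56 + 0.69] − 0.56 = 1.25 − 0.56 = 0.69.
Reliability = 0.69 / 1.44 = 0.479.

0.479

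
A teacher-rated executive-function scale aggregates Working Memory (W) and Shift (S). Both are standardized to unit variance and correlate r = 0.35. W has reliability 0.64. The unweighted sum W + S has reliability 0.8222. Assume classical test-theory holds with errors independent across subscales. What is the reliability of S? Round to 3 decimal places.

Var(W+S) = 2 + 2·0.35 = 2.700.
True-score variance = ρ_W + ρ_S + 2·0.35, so 0.8222 = (0.64 + ρ_S + 0.70) / 2.700.
ρ_S = 0.8222·2.700 − 0.64 − 0.70 = 0.880.

0.880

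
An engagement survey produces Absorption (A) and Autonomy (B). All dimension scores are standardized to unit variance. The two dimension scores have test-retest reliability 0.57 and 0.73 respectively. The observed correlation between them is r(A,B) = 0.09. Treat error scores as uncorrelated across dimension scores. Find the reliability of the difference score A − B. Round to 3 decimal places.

Var(A−B) = 1 + 1 − 2·0.09 = 2 − 0.18 = 1.82.
With uncorrelated errors the cross-covariances are all true-score covariance, so they carry over unchanged; only the diagonal terms shrink to ρᵢσᵢ².
True-score variance = [0.57 + 0.73] − 0.18 = 1.3 − 0.18 = 1.12.
Reliability = 1.12 / 1.82 = 0.615.

0.615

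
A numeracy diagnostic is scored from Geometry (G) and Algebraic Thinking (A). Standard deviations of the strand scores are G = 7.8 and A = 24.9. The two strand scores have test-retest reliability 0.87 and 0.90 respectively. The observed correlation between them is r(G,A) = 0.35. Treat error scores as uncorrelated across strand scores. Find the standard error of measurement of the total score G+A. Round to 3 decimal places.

Var(total) = 680.85 + 135.954 = 816.804.
True-score variance = 610.94 + 135.954 = 746.894, so reliability = 0.9144.
Error variance = 816.804 − 746.894 = 69.9102; SEM = √69.9102 = 8.361.

8.361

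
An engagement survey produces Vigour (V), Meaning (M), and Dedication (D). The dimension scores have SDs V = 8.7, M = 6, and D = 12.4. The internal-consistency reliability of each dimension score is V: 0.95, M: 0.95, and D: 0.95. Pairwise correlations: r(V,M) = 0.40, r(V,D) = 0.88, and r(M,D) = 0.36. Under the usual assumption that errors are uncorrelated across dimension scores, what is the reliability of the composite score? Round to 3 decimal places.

Var(V+M+D) = 8.7² + 6² + 12.4² + 2·[8.7·6·0.40 + 8.7·12.4·0.88 + 6·12.4·0.36] = 265.45 + 285.197 = 550.647.
Under uncorrelated errors the observed covariances equal the true-score covariances, so only the own-variance terms attenuate.
True-score variance = [8.7²·0.95 + 6²·0.95 + 12.4²·0.95] + 285.197 = 252.177 + 285.197 = 537.374.
Reliability = 537.374 / 550.647 = 0.976.

0.976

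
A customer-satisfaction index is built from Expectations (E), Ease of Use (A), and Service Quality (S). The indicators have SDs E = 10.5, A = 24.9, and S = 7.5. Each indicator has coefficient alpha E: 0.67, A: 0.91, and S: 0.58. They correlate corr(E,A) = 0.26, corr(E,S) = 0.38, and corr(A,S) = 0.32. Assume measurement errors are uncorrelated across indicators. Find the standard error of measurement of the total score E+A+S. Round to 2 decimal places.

Var(total) = 786.51 + 315.324 = 1101.83.
True-score variance = 670.702 + 315.324 = 986.026, so reliability = 0.8949.
Error variance = 1101.83 − 986.026 = 115.808; SEM = √115.808 = 10.76.

10.76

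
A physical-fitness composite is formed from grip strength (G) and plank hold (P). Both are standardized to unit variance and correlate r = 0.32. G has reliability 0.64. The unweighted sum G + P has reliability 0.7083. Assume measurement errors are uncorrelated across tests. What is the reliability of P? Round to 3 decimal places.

Var(G+P) = 2 + 2·0.32 = 2.640.
True-score variance = ρ_G + ρ_P + 2·0.32, so 0.7083 = (0.64 + ρ_P + 0.64) / 2.640.
ρ_P = 0.7083·2.640 − 0.64 − 0.64 = 0.590.

0.590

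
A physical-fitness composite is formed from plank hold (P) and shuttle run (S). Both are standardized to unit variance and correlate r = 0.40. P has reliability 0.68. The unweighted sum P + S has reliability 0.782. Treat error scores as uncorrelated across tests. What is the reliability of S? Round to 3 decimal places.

0.710

Var(P+S) = 2 + 2·0.40 = 2.800.
True-score variance = ρ_P + ρ_S + 2·0.40, so 0.782 = (0.68 + ρ_S + 0.80) / 2.800.
ρ_S = 0.782·2.800 − 0.68 − 0.80 = 0.710.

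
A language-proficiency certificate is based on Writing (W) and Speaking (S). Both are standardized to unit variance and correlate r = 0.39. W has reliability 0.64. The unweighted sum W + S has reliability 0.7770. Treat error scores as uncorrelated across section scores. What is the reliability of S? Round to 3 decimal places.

0.740

Var(W+S) = 2 + 2·0.39 = 2.780.
True-score variance = ρ_W + ρ_S + 2·0.39, so 0.7770 = (0.64 + ρ_S + 0.78) / 2.780.
ρ_S = 0.7770·2.780 − 0.64 − 0.78 = 0.740.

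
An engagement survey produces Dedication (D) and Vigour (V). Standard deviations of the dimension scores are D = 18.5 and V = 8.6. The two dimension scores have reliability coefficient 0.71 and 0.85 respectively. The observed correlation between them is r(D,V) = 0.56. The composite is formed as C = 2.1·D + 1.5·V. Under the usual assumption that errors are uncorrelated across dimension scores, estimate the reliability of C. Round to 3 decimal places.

Var(C) = 2.1²·18.5² + 1.5²·8.6² + 2·[3.15·18.5·8.6·0.56] = 1675.73 + 561.305 = 2237.04.
Because errors are independent across components, Cov(Tᵢ,Tⱼ) = Cov(Xᵢ,Xⱼ); the off-diagonal part of the true-score variance is the same as above.
True-score variance = [2.1²·18.5²·0.71 + 1.5²·8.6²·0.85] + 561.305 = 1213.07 + 561.305 = 1774.37.
Reliability = 1774.37 / 2237.04 = 0.793.

0.793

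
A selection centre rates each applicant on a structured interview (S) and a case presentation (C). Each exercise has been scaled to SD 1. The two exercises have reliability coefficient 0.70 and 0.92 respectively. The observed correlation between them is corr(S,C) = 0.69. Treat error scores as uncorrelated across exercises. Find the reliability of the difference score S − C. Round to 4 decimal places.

Var(S−C) = 1 + 1 − 2·0.69 = 2 − 1.38 = 0.62.
Because errors are independent across components, Cov(Tᵢ,Tⱼ) = Cov(Xᵢ,Xⱼ); the off-diagonal part of the true-score variance is the same as above.
True-score variance = [0.70 + 0.92] − 1.38 = 1.62 − 1.38 = 0.24.
Reliability = 0.24 / 0.62 = 0.3871.

0.3871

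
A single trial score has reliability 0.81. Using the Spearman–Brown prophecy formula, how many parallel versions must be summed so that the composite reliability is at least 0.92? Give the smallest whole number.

3

k ≥ ρ*(1−ρ₁)/(ρ₁(1−ρ*)) = 0.92·0.19 / (0.81·0.08) = 2.698.
Smallest integer k = 3.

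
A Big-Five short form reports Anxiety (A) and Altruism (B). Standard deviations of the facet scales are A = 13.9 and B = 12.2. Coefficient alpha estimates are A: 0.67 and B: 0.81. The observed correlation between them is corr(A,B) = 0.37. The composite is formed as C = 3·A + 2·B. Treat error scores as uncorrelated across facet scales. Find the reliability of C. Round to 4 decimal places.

0.7775

Var(C) = 3²·13.9² + 2²·12.2² + 2·[6·13.9·12.2·0.37] = 2334.25 + 752.935 = 3087.19.
Under uncorrelated errors the observed covariances equal the true-score covariances, so only the own-variance terms attenuate.
True-score variance = [3²·13.9²·0.67 + 2²·12.2²·0.81] + 752.935 = 1647.3 + 752.935 = 2400.23.
Reliability = 2400.23 / 3087.19 = 0.7775.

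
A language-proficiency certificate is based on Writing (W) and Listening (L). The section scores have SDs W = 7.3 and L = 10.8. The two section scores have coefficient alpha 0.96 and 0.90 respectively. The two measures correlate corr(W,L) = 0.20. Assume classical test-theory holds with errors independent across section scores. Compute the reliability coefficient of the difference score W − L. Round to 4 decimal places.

0.9003

Var(W−L) = 7.3² + 10.8² − 2·7.3·10.8·0.20 = 169.93 − 31.536 = 138.394.
Because errors are independent across components, Cov(Tᵢ,Tⱼ) = Cov(Xᵢ,Xⱼ); the off-diagonal part of the true-score variance is the same as above.
True-score variance = [7.3²·0.96 + 10.8²·0.90] − 31.536 = 156.134 − 31.536 = 124.598.
Reliability = 124.598 / 138.394 = 0.9003.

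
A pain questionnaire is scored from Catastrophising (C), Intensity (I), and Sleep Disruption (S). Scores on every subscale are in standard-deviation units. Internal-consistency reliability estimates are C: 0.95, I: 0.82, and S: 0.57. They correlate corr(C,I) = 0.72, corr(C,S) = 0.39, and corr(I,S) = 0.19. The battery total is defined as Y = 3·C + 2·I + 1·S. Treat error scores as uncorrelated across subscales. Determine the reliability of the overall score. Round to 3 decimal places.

0.938

Var(Y) = 3² + 2² + 1 + 2·[6·0.72 + 3·0.39 + 2·0.19] = 14 + 11.74 = 25.74.
Because errors are independent across components, Cov(Tᵢ,Tⱼ) = Cov(Xᵢ,Xⱼ); the off-diagonal part of the true-score variance is the same as above.
True-score variance = [3²·0.95 + 2²·0.82 + 0.57] + 11.74 = 12.4 + 11.74 = 24.14.
Reliability = 24.14 / 25.74 = 0.938.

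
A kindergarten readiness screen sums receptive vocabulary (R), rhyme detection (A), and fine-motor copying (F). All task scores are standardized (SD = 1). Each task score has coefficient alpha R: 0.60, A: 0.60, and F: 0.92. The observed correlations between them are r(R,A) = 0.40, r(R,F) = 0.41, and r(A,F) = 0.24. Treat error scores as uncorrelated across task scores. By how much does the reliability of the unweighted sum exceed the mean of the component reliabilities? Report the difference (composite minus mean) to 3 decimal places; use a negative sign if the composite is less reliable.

0.121

Var(sum) = 3 + 2.1 = 5.1; true-score variance = 2.12 + 2.1 = 4.22; composite reliability = 0.8275.
Mean component reliability = 0.7067.
Difference = 0.8275 − 0.7067 = 0.121.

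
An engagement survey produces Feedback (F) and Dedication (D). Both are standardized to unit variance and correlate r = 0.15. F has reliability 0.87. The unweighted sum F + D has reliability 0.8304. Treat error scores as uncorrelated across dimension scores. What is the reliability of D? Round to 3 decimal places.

0.740

Var(F+D) = 2 + 2·0.15 = 2.300.
True-score variance = ρ_F + ρ_D + 2·0.15, so 0.8304 = (0.87 + ρ_D + 0.30) / 2.300.
ρ_D = 0.8304·2.300 − 0.87 − 0.30 = 0.740.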